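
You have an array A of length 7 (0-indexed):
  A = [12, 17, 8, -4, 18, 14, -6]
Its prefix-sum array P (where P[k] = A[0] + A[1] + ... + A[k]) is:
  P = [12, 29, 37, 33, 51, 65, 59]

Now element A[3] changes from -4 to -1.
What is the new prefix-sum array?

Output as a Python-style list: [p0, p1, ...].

Change: A[3] -4 -> -1, delta = 3
P[k] for k < 3: unchanged (A[3] not included)
P[k] for k >= 3: shift by delta = 3
  P[0] = 12 + 0 = 12
  P[1] = 29 + 0 = 29
  P[2] = 37 + 0 = 37
  P[3] = 33 + 3 = 36
  P[4] = 51 + 3 = 54
  P[5] = 65 + 3 = 68
  P[6] = 59 + 3 = 62

Answer: [12, 29, 37, 36, 54, 68, 62]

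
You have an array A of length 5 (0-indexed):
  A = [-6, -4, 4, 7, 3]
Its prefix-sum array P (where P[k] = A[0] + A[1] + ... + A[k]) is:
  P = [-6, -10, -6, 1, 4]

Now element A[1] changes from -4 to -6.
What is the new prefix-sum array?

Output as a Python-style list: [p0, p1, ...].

Change: A[1] -4 -> -6, delta = -2
P[k] for k < 1: unchanged (A[1] not included)
P[k] for k >= 1: shift by delta = -2
  P[0] = -6 + 0 = -6
  P[1] = -10 + -2 = -12
  P[2] = -6 + -2 = -8
  P[3] = 1 + -2 = -1
  P[4] = 4 + -2 = 2

Answer: [-6, -12, -8, -1, 2]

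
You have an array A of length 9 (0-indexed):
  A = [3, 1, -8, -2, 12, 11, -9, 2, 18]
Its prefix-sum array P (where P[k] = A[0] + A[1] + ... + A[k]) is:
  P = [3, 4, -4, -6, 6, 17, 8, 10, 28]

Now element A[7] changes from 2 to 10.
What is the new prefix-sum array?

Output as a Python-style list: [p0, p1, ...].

Answer: [3, 4, -4, -6, 6, 17, 8, 18, 36]

Derivation:
Change: A[7] 2 -> 10, delta = 8
P[k] for k < 7: unchanged (A[7] not included)
P[k] for k >= 7: shift by delta = 8
  P[0] = 3 + 0 = 3
  P[1] = 4 + 0 = 4
  P[2] = -4 + 0 = -4
  P[3] = -6 + 0 = -6
  P[4] = 6 + 0 = 6
  P[5] = 17 + 0 = 17
  P[6] = 8 + 0 = 8
  P[7] = 10 + 8 = 18
  P[8] = 28 + 8 = 36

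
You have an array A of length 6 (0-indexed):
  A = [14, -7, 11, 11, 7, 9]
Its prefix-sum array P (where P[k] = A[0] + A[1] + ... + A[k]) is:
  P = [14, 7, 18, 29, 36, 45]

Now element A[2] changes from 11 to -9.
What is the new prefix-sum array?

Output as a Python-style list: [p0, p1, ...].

Change: A[2] 11 -> -9, delta = -20
P[k] for k < 2: unchanged (A[2] not included)
P[k] for k >= 2: shift by delta = -20
  P[0] = 14 + 0 = 14
  P[1] = 7 + 0 = 7
  P[2] = 18 + -20 = -2
  P[3] = 29 + -20 = 9
  P[4] = 36 + -20 = 16
  P[5] = 45 + -20 = 25

Answer: [14, 7, -2, 9, 16, 25]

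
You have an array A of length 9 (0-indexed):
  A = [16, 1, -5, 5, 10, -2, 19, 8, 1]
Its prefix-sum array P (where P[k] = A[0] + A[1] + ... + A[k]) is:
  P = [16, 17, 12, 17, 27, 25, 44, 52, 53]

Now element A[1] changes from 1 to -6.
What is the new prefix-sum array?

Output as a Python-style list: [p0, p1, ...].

Answer: [16, 10, 5, 10, 20, 18, 37, 45, 46]

Derivation:
Change: A[1] 1 -> -6, delta = -7
P[k] for k < 1: unchanged (A[1] not included)
P[k] for k >= 1: shift by delta = -7
  P[0] = 16 + 0 = 16
  P[1] = 17 + -7 = 10
  P[2] = 12 + -7 = 5
  P[3] = 17 + -7 = 10
  P[4] = 27 + -7 = 20
  P[5] = 25 + -7 = 18
  P[6] = 44 + -7 = 37
  P[7] = 52 + -7 = 45
  P[8] = 53 + -7 = 46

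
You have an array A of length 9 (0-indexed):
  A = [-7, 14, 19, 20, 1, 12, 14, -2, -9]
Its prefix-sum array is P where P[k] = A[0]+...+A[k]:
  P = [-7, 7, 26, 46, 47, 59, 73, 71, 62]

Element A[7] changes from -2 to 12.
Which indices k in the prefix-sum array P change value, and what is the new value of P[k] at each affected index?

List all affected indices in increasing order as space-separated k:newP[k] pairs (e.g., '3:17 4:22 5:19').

P[k] = A[0] + ... + A[k]
P[k] includes A[7] iff k >= 7
Affected indices: 7, 8, ..., 8; delta = 14
  P[7]: 71 + 14 = 85
  P[8]: 62 + 14 = 76

Answer: 7:85 8:76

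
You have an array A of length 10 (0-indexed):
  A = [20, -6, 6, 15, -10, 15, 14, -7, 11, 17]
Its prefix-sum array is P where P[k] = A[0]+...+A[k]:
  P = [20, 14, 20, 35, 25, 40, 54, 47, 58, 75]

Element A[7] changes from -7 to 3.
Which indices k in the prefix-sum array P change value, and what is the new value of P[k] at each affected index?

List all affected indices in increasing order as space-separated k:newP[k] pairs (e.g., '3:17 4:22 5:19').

Answer: 7:57 8:68 9:85

Derivation:
P[k] = A[0] + ... + A[k]
P[k] includes A[7] iff k >= 7
Affected indices: 7, 8, ..., 9; delta = 10
  P[7]: 47 + 10 = 57
  P[8]: 58 + 10 = 68
  P[9]: 75 + 10 = 85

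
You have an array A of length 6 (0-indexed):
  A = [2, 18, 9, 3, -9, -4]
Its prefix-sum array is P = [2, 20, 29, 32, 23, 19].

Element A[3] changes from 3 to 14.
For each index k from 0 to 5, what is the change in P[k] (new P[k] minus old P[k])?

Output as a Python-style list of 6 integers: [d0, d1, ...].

Answer: [0, 0, 0, 11, 11, 11]

Derivation:
Element change: A[3] 3 -> 14, delta = 11
For k < 3: P[k] unchanged, delta_P[k] = 0
For k >= 3: P[k] shifts by exactly 11
Delta array: [0, 0, 0, 11, 11, 11]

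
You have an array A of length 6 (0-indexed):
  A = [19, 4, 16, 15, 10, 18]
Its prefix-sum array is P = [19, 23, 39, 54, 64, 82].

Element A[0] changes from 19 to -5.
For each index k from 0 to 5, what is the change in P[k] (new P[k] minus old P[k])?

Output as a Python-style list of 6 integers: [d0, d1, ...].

Answer: [-24, -24, -24, -24, -24, -24]

Derivation:
Element change: A[0] 19 -> -5, delta = -24
For k < 0: P[k] unchanged, delta_P[k] = 0
For k >= 0: P[k] shifts by exactly -24
Delta array: [-24, -24, -24, -24, -24, -24]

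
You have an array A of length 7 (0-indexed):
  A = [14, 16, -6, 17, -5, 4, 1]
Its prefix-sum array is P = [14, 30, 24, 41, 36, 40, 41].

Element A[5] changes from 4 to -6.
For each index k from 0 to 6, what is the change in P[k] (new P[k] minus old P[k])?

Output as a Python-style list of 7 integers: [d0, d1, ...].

Answer: [0, 0, 0, 0, 0, -10, -10]

Derivation:
Element change: A[5] 4 -> -6, delta = -10
For k < 5: P[k] unchanged, delta_P[k] = 0
For k >= 5: P[k] shifts by exactly -10
Delta array: [0, 0, 0, 0, 0, -10, -10]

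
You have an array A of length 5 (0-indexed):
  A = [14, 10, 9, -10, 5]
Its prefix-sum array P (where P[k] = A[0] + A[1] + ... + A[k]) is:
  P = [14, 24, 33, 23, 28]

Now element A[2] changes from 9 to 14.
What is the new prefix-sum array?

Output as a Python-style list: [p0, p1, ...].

Change: A[2] 9 -> 14, delta = 5
P[k] for k < 2: unchanged (A[2] not included)
P[k] for k >= 2: shift by delta = 5
  P[0] = 14 + 0 = 14
  P[1] = 24 + 0 = 24
  P[2] = 33 + 5 = 38
  P[3] = 23 + 5 = 28
  P[4] = 28 + 5 = 33

Answer: [14, 24, 38, 28, 33]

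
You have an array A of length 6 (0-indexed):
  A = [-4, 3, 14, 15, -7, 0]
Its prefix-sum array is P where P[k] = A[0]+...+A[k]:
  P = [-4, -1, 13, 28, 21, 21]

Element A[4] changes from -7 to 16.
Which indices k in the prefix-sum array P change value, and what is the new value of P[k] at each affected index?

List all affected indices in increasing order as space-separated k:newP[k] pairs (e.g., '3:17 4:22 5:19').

P[k] = A[0] + ... + A[k]
P[k] includes A[4] iff k >= 4
Affected indices: 4, 5, ..., 5; delta = 23
  P[4]: 21 + 23 = 44
  P[5]: 21 + 23 = 44

Answer: 4:44 5:44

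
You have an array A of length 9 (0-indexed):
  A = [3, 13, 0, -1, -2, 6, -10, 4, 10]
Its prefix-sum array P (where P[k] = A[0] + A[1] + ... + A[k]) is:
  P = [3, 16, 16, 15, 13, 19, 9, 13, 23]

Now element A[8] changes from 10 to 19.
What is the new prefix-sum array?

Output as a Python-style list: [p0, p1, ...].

Change: A[8] 10 -> 19, delta = 9
P[k] for k < 8: unchanged (A[8] not included)
P[k] for k >= 8: shift by delta = 9
  P[0] = 3 + 0 = 3
  P[1] = 16 + 0 = 16
  P[2] = 16 + 0 = 16
  P[3] = 15 + 0 = 15
  P[4] = 13 + 0 = 13
  P[5] = 19 + 0 = 19
  P[6] = 9 + 0 = 9
  P[7] = 13 + 0 = 13
  P[8] = 23 + 9 = 32

Answer: [3, 16, 16, 15, 13, 19, 9, 13, 32]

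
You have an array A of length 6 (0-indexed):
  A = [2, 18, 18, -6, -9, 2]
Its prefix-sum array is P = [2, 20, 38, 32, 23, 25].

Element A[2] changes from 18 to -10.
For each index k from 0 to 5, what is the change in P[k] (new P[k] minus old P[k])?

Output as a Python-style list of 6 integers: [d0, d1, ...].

Answer: [0, 0, -28, -28, -28, -28]

Derivation:
Element change: A[2] 18 -> -10, delta = -28
For k < 2: P[k] unchanged, delta_P[k] = 0
For k >= 2: P[k] shifts by exactly -28
Delta array: [0, 0, -28, -28, -28, -28]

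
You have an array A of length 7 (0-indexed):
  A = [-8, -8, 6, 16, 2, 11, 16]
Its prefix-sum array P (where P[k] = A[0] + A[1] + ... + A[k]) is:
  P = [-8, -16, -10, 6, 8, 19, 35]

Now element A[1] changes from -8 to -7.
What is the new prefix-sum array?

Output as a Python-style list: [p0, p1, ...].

Answer: [-8, -15, -9, 7, 9, 20, 36]

Derivation:
Change: A[1] -8 -> -7, delta = 1
P[k] for k < 1: unchanged (A[1] not included)
P[k] for k >= 1: shift by delta = 1
  P[0] = -8 + 0 = -8
  P[1] = -16 + 1 = -15
  P[2] = -10 + 1 = -9
  P[3] = 6 + 1 = 7
  P[4] = 8 + 1 = 9
  P[5] = 19 + 1 = 20
  P[6] = 35 + 1 = 36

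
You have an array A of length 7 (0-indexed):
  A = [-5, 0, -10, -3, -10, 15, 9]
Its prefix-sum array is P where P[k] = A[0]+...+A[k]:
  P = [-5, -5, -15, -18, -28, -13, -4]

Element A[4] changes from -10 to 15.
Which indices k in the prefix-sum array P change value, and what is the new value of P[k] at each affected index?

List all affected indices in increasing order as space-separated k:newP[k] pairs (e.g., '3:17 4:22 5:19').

P[k] = A[0] + ... + A[k]
P[k] includes A[4] iff k >= 4
Affected indices: 4, 5, ..., 6; delta = 25
  P[4]: -28 + 25 = -3
  P[5]: -13 + 25 = 12
  P[6]: -4 + 25 = 21

Answer: 4:-3 5:12 6:21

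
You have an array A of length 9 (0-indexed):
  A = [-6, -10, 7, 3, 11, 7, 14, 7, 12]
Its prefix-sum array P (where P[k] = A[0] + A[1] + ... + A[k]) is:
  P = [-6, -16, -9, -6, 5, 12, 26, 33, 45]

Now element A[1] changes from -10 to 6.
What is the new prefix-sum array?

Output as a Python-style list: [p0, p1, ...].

Answer: [-6, 0, 7, 10, 21, 28, 42, 49, 61]

Derivation:
Change: A[1] -10 -> 6, delta = 16
P[k] for k < 1: unchanged (A[1] not included)
P[k] for k >= 1: shift by delta = 16
  P[0] = -6 + 0 = -6
  P[1] = -16 + 16 = 0
  P[2] = -9 + 16 = 7
  P[3] = -6 + 16 = 10
  P[4] = 5 + 16 = 21
  P[5] = 12 + 16 = 28
  P[6] = 26 + 16 = 42
  P[7] = 33 + 16 = 49
  P[8] = 45 + 16 = 61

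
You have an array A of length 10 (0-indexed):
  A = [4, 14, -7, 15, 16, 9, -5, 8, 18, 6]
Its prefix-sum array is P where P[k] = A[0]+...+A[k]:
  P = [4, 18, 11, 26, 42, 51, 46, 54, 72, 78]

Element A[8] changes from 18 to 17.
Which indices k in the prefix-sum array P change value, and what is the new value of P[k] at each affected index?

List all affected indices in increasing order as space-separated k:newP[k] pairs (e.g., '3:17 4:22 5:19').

P[k] = A[0] + ... + A[k]
P[k] includes A[8] iff k >= 8
Affected indices: 8, 9, ..., 9; delta = -1
  P[8]: 72 + -1 = 71
  P[9]: 78 + -1 = 77

Answer: 8:71 9:77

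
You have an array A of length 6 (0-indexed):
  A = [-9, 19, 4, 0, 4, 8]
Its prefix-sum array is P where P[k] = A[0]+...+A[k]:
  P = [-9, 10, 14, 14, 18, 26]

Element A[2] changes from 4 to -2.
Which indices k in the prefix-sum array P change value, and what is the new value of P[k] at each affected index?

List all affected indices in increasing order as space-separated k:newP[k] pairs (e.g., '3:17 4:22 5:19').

Answer: 2:8 3:8 4:12 5:20

Derivation:
P[k] = A[0] + ... + A[k]
P[k] includes A[2] iff k >= 2
Affected indices: 2, 3, ..., 5; delta = -6
  P[2]: 14 + -6 = 8
  P[3]: 14 + -6 = 8
  P[4]: 18 + -6 = 12
  P[5]: 26 + -6 = 20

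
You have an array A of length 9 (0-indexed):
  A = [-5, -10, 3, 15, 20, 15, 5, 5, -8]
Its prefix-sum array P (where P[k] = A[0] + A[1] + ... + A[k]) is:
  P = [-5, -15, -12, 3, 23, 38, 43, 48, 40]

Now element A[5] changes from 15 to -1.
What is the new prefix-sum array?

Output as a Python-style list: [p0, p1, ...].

Answer: [-5, -15, -12, 3, 23, 22, 27, 32, 24]

Derivation:
Change: A[5] 15 -> -1, delta = -16
P[k] for k < 5: unchanged (A[5] not included)
P[k] for k >= 5: shift by delta = -16
  P[0] = -5 + 0 = -5
  P[1] = -15 + 0 = -15
  P[2] = -12 + 0 = -12
  P[3] = 3 + 0 = 3
  P[4] = 23 + 0 = 23
  P[5] = 38 + -16 = 22
  P[6] = 43 + -16 = 27
  P[7] = 48 + -16 = 32
  P[8] = 40 + -16 = 24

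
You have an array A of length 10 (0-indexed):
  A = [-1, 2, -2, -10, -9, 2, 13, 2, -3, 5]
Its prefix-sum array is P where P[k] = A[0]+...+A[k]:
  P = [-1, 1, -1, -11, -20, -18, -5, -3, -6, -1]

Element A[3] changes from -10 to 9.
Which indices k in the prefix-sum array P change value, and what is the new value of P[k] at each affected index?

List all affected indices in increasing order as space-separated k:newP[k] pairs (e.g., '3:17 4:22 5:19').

P[k] = A[0] + ... + A[k]
P[k] includes A[3] iff k >= 3
Affected indices: 3, 4, ..., 9; delta = 19
  P[3]: -11 + 19 = 8
  P[4]: -20 + 19 = -1
  P[5]: -18 + 19 = 1
  P[6]: -5 + 19 = 14
  P[7]: -3 + 19 = 16
  P[8]: -6 + 19 = 13
  P[9]: -1 + 19 = 18

Answer: 3:8 4:-1 5:1 6:14 7:16 8:13 9:18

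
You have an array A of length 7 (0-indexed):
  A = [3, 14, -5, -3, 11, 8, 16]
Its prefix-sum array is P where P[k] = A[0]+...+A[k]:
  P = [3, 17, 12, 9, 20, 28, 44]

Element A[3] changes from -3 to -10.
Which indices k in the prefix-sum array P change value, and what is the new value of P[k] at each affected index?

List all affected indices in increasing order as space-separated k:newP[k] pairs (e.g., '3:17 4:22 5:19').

Answer: 3:2 4:13 5:21 6:37

Derivation:
P[k] = A[0] + ... + A[k]
P[k] includes A[3] iff k >= 3
Affected indices: 3, 4, ..., 6; delta = -7
  P[3]: 9 + -7 = 2
  P[4]: 20 + -7 = 13
  P[5]: 28 + -7 = 21
  P[6]: 44 + -7 = 37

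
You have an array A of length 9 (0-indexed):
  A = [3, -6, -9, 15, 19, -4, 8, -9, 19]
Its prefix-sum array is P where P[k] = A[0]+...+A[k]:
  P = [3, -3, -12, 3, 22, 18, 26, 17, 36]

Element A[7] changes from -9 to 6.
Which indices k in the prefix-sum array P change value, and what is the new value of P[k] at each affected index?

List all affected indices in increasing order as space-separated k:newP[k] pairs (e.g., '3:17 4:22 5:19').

P[k] = A[0] + ... + A[k]
P[k] includes A[7] iff k >= 7
Affected indices: 7, 8, ..., 8; delta = 15
  P[7]: 17 + 15 = 32
  P[8]: 36 + 15 = 51

Answer: 7:32 8:51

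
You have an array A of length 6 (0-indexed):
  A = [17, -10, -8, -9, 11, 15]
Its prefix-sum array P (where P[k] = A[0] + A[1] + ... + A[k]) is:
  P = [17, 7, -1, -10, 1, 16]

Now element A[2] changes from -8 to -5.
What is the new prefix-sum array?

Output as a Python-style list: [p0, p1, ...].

Change: A[2] -8 -> -5, delta = 3
P[k] for k < 2: unchanged (A[2] not included)
P[k] for k >= 2: shift by delta = 3
  P[0] = 17 + 0 = 17
  P[1] = 7 + 0 = 7
  P[2] = -1 + 3 = 2
  P[3] = -10 + 3 = -7
  P[4] = 1 + 3 = 4
  P[5] = 16 + 3 = 19

Answer: [17, 7, 2, -7, 4, 19]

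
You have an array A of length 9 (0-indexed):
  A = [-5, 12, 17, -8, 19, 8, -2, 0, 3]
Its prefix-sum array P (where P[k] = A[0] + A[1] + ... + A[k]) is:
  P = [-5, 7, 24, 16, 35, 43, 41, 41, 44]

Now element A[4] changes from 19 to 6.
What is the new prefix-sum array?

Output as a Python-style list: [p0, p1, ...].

Answer: [-5, 7, 24, 16, 22, 30, 28, 28, 31]

Derivation:
Change: A[4] 19 -> 6, delta = -13
P[k] for k < 4: unchanged (A[4] not included)
P[k] for k >= 4: shift by delta = -13
  P[0] = -5 + 0 = -5
  P[1] = 7 + 0 = 7
  P[2] = 24 + 0 = 24
  P[3] = 16 + 0 = 16
  P[4] = 35 + -13 = 22
  P[5] = 43 + -13 = 30
  P[6] = 41 + -13 = 28
  P[7] = 41 + -13 = 28
  P[8] = 44 + -13 = 31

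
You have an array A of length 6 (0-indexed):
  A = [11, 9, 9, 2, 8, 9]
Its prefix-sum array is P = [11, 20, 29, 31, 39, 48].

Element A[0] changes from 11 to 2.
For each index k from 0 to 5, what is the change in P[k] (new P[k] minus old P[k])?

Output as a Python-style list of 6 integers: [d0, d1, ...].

Element change: A[0] 11 -> 2, delta = -9
For k < 0: P[k] unchanged, delta_P[k] = 0
For k >= 0: P[k] shifts by exactly -9
Delta array: [-9, -9, -9, -9, -9, -9]

Answer: [-9, -9, -9, -9, -9, -9]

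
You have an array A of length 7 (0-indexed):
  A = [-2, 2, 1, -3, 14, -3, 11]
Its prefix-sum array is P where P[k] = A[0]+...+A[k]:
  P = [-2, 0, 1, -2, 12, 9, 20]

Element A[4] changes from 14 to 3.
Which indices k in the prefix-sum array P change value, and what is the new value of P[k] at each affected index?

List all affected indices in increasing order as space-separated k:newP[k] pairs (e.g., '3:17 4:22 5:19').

P[k] = A[0] + ... + A[k]
P[k] includes A[4] iff k >= 4
Affected indices: 4, 5, ..., 6; delta = -11
  P[4]: 12 + -11 = 1
  P[5]: 9 + -11 = -2
  P[6]: 20 + -11 = 9

Answer: 4:1 5:-2 6:9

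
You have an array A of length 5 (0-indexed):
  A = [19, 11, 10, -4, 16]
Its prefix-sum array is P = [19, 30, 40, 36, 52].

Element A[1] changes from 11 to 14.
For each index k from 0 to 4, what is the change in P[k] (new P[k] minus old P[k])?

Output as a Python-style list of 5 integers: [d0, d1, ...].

Element change: A[1] 11 -> 14, delta = 3
For k < 1: P[k] unchanged, delta_P[k] = 0
For k >= 1: P[k] shifts by exactly 3
Delta array: [0, 3, 3, 3, 3]

Answer: [0, 3, 3, 3, 3]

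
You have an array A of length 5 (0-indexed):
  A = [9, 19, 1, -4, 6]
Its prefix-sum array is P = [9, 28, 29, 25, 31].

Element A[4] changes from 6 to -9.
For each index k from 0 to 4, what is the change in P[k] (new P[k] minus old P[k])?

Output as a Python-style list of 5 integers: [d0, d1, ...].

Answer: [0, 0, 0, 0, -15]

Derivation:
Element change: A[4] 6 -> -9, delta = -15
For k < 4: P[k] unchanged, delta_P[k] = 0
For k >= 4: P[k] shifts by exactly -15
Delta array: [0, 0, 0, 0, -15]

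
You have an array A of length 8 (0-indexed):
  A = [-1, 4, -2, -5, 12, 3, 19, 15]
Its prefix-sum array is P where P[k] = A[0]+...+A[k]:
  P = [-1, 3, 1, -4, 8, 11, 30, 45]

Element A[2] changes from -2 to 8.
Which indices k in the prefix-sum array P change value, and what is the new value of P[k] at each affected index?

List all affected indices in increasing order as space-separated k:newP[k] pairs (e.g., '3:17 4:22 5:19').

P[k] = A[0] + ... + A[k]
P[k] includes A[2] iff k >= 2
Affected indices: 2, 3, ..., 7; delta = 10
  P[2]: 1 + 10 = 11
  P[3]: -4 + 10 = 6
  P[4]: 8 + 10 = 18
  P[5]: 11 + 10 = 21
  P[6]: 30 + 10 = 40
  P[7]: 45 + 10 = 55

Answer: 2:11 3:6 4:18 5:21 6:40 7:55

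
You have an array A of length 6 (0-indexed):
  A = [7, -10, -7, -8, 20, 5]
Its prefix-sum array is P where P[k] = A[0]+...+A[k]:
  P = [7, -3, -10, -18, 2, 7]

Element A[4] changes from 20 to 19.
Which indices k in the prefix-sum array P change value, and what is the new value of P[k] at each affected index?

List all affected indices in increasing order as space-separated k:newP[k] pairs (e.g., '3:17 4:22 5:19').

P[k] = A[0] + ... + A[k]
P[k] includes A[4] iff k >= 4
Affected indices: 4, 5, ..., 5; delta = -1
  P[4]: 2 + -1 = 1
  P[5]: 7 + -1 = 6

Answer: 4:1 5:6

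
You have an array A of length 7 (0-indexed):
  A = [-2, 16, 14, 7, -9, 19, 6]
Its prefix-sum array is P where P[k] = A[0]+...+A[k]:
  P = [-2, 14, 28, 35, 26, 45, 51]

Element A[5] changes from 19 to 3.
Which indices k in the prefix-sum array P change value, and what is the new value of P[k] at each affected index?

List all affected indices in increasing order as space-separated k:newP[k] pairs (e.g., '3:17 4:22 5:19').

P[k] = A[0] + ... + A[k]
P[k] includes A[5] iff k >= 5
Affected indices: 5, 6, ..., 6; delta = -16
  P[5]: 45 + -16 = 29
  P[6]: 51 + -16 = 35

Answer: 5:29 6:35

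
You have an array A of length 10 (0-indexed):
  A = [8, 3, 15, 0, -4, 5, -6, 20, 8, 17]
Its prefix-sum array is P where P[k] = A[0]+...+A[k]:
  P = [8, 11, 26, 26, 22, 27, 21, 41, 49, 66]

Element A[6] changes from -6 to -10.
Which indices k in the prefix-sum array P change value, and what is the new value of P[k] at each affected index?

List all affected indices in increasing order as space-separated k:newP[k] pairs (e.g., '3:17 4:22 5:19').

Answer: 6:17 7:37 8:45 9:62

Derivation:
P[k] = A[0] + ... + A[k]
P[k] includes A[6] iff k >= 6
Affected indices: 6, 7, ..., 9; delta = -4
  P[6]: 21 + -4 = 17
  P[7]: 41 + -4 = 37
  P[8]: 49 + -4 = 45
  P[9]: 66 + -4 = 62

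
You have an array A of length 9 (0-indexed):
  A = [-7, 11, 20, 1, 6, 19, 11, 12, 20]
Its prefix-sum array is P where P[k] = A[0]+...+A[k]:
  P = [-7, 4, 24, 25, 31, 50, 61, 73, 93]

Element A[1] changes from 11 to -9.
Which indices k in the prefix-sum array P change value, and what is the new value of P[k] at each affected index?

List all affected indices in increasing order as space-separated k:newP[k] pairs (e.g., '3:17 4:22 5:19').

Answer: 1:-16 2:4 3:5 4:11 5:30 6:41 7:53 8:73

Derivation:
P[k] = A[0] + ... + A[k]
P[k] includes A[1] iff k >= 1
Affected indices: 1, 2, ..., 8; delta = -20
  P[1]: 4 + -20 = -16
  P[2]: 24 + -20 = 4
  P[3]: 25 + -20 = 5
  P[4]: 31 + -20 = 11
  P[5]: 50 + -20 = 30
  P[6]: 61 + -20 = 41
  P[7]: 73 + -20 = 53
  P[8]: 93 + -20 = 73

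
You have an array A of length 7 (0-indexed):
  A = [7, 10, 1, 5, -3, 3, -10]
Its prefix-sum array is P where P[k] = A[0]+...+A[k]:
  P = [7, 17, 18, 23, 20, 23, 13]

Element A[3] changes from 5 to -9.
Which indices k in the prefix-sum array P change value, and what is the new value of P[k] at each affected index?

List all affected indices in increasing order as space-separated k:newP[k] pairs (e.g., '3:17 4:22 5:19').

P[k] = A[0] + ... + A[k]
P[k] includes A[3] iff k >= 3
Affected indices: 3, 4, ..., 6; delta = -14
  P[3]: 23 + -14 = 9
  P[4]: 20 + -14 = 6
  P[5]: 23 + -14 = 9
  P[6]: 13 + -14 = -1

Answer: 3:9 4:6 5:9 6:-1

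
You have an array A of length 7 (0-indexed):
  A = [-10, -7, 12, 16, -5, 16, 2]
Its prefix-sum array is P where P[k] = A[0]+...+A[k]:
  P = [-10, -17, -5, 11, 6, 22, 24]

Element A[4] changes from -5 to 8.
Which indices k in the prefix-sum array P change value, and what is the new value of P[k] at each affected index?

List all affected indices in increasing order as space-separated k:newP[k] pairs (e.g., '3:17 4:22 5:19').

Answer: 4:19 5:35 6:37

Derivation:
P[k] = A[0] + ... + A[k]
P[k] includes A[4] iff k >= 4
Affected indices: 4, 5, ..., 6; delta = 13
  P[4]: 6 + 13 = 19
  P[5]: 22 + 13 = 35
  P[6]: 24 + 13 = 37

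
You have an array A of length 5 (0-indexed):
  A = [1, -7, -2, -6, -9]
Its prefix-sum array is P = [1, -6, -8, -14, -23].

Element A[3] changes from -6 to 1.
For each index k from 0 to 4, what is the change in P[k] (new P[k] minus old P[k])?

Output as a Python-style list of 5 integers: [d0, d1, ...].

Answer: [0, 0, 0, 7, 7]

Derivation:
Element change: A[3] -6 -> 1, delta = 7
For k < 3: P[k] unchanged, delta_P[k] = 0
For k >= 3: P[k] shifts by exactly 7
Delta array: [0, 0, 0, 7, 7]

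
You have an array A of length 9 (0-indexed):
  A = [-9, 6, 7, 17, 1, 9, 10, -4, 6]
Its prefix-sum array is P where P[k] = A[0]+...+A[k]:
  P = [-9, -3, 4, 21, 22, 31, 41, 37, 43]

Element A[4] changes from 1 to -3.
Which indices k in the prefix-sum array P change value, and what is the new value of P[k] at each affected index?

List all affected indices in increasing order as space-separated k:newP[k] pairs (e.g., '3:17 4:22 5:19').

P[k] = A[0] + ... + A[k]
P[k] includes A[4] iff k >= 4
Affected indices: 4, 5, ..., 8; delta = -4
  P[4]: 22 + -4 = 18
  P[5]: 31 + -4 = 27
  P[6]: 41 + -4 = 37
  P[7]: 37 + -4 = 33
  P[8]: 43 + -4 = 39

Answer: 4:18 5:27 6:37 7:33 8:39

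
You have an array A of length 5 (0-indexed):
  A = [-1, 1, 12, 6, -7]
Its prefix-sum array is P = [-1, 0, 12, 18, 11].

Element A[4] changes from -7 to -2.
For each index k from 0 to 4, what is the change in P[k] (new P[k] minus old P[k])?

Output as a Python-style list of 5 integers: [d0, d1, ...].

Element change: A[4] -7 -> -2, delta = 5
For k < 4: P[k] unchanged, delta_P[k] = 0
For k >= 4: P[k] shifts by exactly 5
Delta array: [0, 0, 0, 0, 5]

Answer: [0, 0, 0, 0, 5]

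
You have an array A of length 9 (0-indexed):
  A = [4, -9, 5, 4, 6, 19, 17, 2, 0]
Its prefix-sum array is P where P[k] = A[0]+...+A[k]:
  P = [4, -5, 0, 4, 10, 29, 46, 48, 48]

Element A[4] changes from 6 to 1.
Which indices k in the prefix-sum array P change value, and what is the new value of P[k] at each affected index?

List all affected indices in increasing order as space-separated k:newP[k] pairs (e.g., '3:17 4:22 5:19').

P[k] = A[0] + ... + A[k]
P[k] includes A[4] iff k >= 4
Affected indices: 4, 5, ..., 8; delta = -5
  P[4]: 10 + -5 = 5
  P[5]: 29 + -5 = 24
  P[6]: 46 + -5 = 41
  P[7]: 48 + -5 = 43
  P[8]: 48 + -5 = 43

Answer: 4:5 5:24 6:41 7:43 8:43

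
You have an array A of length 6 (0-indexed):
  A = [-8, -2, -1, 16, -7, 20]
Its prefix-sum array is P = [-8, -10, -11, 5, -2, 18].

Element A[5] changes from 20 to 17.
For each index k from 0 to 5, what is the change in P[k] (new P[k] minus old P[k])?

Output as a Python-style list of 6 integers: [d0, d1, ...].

Answer: [0, 0, 0, 0, 0, -3]

Derivation:
Element change: A[5] 20 -> 17, delta = -3
For k < 5: P[k] unchanged, delta_P[k] = 0
For k >= 5: P[k] shifts by exactly -3
Delta array: [0, 0, 0, 0, 0, -3]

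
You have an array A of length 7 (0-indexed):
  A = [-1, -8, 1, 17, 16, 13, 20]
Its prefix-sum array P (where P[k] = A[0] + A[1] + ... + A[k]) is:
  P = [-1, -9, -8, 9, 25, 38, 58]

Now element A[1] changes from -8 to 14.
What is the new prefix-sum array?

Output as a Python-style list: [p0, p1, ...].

Change: A[1] -8 -> 14, delta = 22
P[k] for k < 1: unchanged (A[1] not included)
P[k] for k >= 1: shift by delta = 22
  P[0] = -1 + 0 = -1
  P[1] = -9 + 22 = 13
  P[2] = -8 + 22 = 14
  P[3] = 9 + 22 = 31
  P[4] = 25 + 22 = 47
  P[5] = 38 + 22 = 60
  P[6] = 58 + 22 = 80

Answer: [-1, 13, 14, 31, 47, 60, 80]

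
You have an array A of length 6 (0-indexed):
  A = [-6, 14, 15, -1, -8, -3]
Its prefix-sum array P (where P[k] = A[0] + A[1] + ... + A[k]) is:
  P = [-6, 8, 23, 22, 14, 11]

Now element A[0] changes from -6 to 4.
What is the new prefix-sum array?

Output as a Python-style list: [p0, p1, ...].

Change: A[0] -6 -> 4, delta = 10
P[k] for k < 0: unchanged (A[0] not included)
P[k] for k >= 0: shift by delta = 10
  P[0] = -6 + 10 = 4
  P[1] = 8 + 10 = 18
  P[2] = 23 + 10 = 33
  P[3] = 22 + 10 = 32
  P[4] = 14 + 10 = 24
  P[5] = 11 + 10 = 21

Answer: [4, 18, 33, 32, 24, 21]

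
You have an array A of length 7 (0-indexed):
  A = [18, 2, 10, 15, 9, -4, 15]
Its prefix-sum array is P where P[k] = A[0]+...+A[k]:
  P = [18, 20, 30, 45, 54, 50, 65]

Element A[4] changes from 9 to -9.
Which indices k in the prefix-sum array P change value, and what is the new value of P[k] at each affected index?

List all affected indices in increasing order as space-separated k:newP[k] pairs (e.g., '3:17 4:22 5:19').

Answer: 4:36 5:32 6:47

Derivation:
P[k] = A[0] + ... + A[k]
P[k] includes A[4] iff k >= 4
Affected indices: 4, 5, ..., 6; delta = -18
  P[4]: 54 + -18 = 36
  P[5]: 50 + -18 = 32
  P[6]: 65 + -18 = 47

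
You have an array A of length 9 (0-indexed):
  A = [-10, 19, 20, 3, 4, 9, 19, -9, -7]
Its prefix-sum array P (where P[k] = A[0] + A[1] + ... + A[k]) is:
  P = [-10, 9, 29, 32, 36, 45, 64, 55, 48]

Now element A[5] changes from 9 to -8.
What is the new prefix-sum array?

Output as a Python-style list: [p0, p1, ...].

Change: A[5] 9 -> -8, delta = -17
P[k] for k < 5: unchanged (A[5] not included)
P[k] for k >= 5: shift by delta = -17
  P[0] = -10 + 0 = -10
  P[1] = 9 + 0 = 9
  P[2] = 29 + 0 = 29
  P[3] = 32 + 0 = 32
  P[4] = 36 + 0 = 36
  P[5] = 45 + -17 = 28
  P[6] = 64 + -17 = 47
  P[7] = 55 + -17 = 38
  P[8] = 48 + -17 = 31

Answer: [-10, 9, 29, 32, 36, 28, 47, 38, 31]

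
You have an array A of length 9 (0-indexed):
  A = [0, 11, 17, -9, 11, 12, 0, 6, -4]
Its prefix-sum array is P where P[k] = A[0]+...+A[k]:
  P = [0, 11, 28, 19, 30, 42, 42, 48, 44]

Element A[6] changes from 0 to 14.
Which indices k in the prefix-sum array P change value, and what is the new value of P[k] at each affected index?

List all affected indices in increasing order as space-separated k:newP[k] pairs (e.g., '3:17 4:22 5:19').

P[k] = A[0] + ... + A[k]
P[k] includes A[6] iff k >= 6
Affected indices: 6, 7, ..., 8; delta = 14
  P[6]: 42 + 14 = 56
  P[7]: 48 + 14 = 62
  P[8]: 44 + 14 = 58

Answer: 6:56 7:62 8:58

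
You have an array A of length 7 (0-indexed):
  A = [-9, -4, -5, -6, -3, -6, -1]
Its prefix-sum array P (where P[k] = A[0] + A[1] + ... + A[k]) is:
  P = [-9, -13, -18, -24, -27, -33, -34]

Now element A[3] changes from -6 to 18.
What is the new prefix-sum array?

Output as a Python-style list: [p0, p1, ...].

Change: A[3] -6 -> 18, delta = 24
P[k] for k < 3: unchanged (A[3] not included)
P[k] for k >= 3: shift by delta = 24
  P[0] = -9 + 0 = -9
  P[1] = -13 + 0 = -13
  P[2] = -18 + 0 = -18
  P[3] = -24 + 24 = 0
  P[4] = -27 + 24 = -3
  P[5] = -33 + 24 = -9
  P[6] = -34 + 24 = -10

Answer: [-9, -13, -18, 0, -3, -9, -10]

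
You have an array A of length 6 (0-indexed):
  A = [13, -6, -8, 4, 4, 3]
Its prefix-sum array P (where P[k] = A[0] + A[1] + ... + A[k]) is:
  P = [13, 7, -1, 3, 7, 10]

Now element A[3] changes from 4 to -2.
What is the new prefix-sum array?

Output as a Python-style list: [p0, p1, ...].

Answer: [13, 7, -1, -3, 1, 4]

Derivation:
Change: A[3] 4 -> -2, delta = -6
P[k] for k < 3: unchanged (A[3] not included)
P[k] for k >= 3: shift by delta = -6
  P[0] = 13 + 0 = 13
  P[1] = 7 + 0 = 7
  P[2] = -1 + 0 = -1
  P[3] = 3 + -6 = -3
  P[4] = 7 + -6 = 1
  P[5] = 10 + -6 = 4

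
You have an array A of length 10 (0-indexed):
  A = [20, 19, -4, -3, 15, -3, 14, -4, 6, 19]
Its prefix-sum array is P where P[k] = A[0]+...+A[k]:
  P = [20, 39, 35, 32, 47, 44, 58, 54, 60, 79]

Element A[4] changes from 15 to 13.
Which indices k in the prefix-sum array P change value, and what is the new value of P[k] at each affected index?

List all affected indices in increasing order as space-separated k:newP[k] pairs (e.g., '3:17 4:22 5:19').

Answer: 4:45 5:42 6:56 7:52 8:58 9:77

Derivation:
P[k] = A[0] + ... + A[k]
P[k] includes A[4] iff k >= 4
Affected indices: 4, 5, ..., 9; delta = -2
  P[4]: 47 + -2 = 45
  P[5]: 44 + -2 = 42
  P[6]: 58 + -2 = 56
  P[7]: 54 + -2 = 52
  P[8]: 60 + -2 = 58
  P[9]: 79 + -2 = 77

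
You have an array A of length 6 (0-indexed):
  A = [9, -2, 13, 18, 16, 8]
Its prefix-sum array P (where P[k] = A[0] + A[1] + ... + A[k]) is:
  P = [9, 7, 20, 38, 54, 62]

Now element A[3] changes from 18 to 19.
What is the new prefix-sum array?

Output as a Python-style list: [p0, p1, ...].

Answer: [9, 7, 20, 39, 55, 63]

Derivation:
Change: A[3] 18 -> 19, delta = 1
P[k] for k < 3: unchanged (A[3] not included)
P[k] for k >= 3: shift by delta = 1
  P[0] = 9 + 0 = 9
  P[1] = 7 + 0 = 7
  P[2] = 20 + 0 = 20
  P[3] = 38 + 1 = 39
  P[4] = 54 + 1 = 55
  P[5] = 62 + 1 = 63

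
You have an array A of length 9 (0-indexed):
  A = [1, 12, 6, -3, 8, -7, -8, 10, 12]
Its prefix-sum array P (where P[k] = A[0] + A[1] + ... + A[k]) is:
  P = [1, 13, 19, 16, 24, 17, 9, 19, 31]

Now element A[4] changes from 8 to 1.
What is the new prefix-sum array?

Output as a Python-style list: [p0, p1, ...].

Change: A[4] 8 -> 1, delta = -7
P[k] for k < 4: unchanged (A[4] not included)
P[k] for k >= 4: shift by delta = -7
  P[0] = 1 + 0 = 1
  P[1] = 13 + 0 = 13
  P[2] = 19 + 0 = 19
  P[3] = 16 + 0 = 16
  P[4] = 24 + -7 = 17
  P[5] = 17 + -7 = 10
  P[6] = 9 + -7 = 2
  P[7] = 19 + -7 = 12
  P[8] = 31 + -7 = 24

Answer: [1, 13, 19, 16, 17, 10, 2, 12, 24]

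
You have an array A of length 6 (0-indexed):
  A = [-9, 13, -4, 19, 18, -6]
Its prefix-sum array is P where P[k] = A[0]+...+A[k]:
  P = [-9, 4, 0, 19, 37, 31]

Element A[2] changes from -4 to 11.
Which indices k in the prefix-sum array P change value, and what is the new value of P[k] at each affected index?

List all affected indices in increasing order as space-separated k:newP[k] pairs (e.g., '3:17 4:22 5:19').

Answer: 2:15 3:34 4:52 5:46

Derivation:
P[k] = A[0] + ... + A[k]
P[k] includes A[2] iff k >= 2
Affected indices: 2, 3, ..., 5; delta = 15
  P[2]: 0 + 15 = 15
  P[3]: 19 + 15 = 34
  P[4]: 37 + 15 = 52
  P[5]: 31 + 15 = 46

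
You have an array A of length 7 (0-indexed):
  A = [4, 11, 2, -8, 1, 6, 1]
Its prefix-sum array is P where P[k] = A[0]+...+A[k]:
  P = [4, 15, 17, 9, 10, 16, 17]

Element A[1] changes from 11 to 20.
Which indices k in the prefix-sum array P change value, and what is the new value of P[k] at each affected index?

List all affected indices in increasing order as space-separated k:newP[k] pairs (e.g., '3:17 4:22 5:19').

P[k] = A[0] + ... + A[k]
P[k] includes A[1] iff k >= 1
Affected indices: 1, 2, ..., 6; delta = 9
  P[1]: 15 + 9 = 24
  P[2]: 17 + 9 = 26
  P[3]: 9 + 9 = 18
  P[4]: 10 + 9 = 19
  P[5]: 16 + 9 = 25
  P[6]: 17 + 9 = 26

Answer: 1:24 2:26 3:18 4:19 5:25 6:26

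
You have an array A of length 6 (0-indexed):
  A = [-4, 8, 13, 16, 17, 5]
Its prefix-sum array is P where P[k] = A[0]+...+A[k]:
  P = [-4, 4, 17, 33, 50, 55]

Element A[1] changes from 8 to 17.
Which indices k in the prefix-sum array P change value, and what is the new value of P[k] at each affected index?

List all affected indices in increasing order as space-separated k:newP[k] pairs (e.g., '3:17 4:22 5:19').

P[k] = A[0] + ... + A[k]
P[k] includes A[1] iff k >= 1
Affected indices: 1, 2, ..., 5; delta = 9
  P[1]: 4 + 9 = 13
  P[2]: 17 + 9 = 26
  P[3]: 33 + 9 = 42
  P[4]: 50 + 9 = 59
  P[5]: 55 + 9 = 64

Answer: 1:13 2:26 3:42 4:59 5:64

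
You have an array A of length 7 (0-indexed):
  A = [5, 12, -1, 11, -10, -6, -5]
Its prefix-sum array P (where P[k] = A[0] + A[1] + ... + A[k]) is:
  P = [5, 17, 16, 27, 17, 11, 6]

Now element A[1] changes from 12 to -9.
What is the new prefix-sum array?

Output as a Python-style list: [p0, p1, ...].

Answer: [5, -4, -5, 6, -4, -10, -15]

Derivation:
Change: A[1] 12 -> -9, delta = -21
P[k] for k < 1: unchanged (A[1] not included)
P[k] for k >= 1: shift by delta = -21
  P[0] = 5 + 0 = 5
  P[1] = 17 + -21 = -4
  P[2] = 16 + -21 = -5
  P[3] = 27 + -21 = 6
  P[4] = 17 + -21 = -4
  P[5] = 11 + -21 = -10
  P[6] = 6 + -21 = -15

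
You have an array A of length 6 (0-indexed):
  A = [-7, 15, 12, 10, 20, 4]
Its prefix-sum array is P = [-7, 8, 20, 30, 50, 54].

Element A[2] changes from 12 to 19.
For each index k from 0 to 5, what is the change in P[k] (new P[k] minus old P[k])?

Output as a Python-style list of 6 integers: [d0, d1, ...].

Element change: A[2] 12 -> 19, delta = 7
For k < 2: P[k] unchanged, delta_P[k] = 0
For k >= 2: P[k] shifts by exactly 7
Delta array: [0, 0, 7, 7, 7, 7]

Answer: [0, 0, 7, 7, 7, 7]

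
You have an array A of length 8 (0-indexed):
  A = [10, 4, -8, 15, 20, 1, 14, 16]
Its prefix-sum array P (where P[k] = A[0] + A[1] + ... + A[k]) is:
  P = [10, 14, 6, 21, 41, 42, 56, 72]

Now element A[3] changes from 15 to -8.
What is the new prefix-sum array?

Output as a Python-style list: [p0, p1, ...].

Answer: [10, 14, 6, -2, 18, 19, 33, 49]

Derivation:
Change: A[3] 15 -> -8, delta = -23
P[k] for k < 3: unchanged (A[3] not included)
P[k] for k >= 3: shift by delta = -23
  P[0] = 10 + 0 = 10
  P[1] = 14 + 0 = 14
  P[2] = 6 + 0 = 6
  P[3] = 21 + -23 = -2
  P[4] = 41 + -23 = 18
  P[5] = 42 + -23 = 19
  P[6] = 56 + -23 = 33
  P[7] = 72 + -23 = 49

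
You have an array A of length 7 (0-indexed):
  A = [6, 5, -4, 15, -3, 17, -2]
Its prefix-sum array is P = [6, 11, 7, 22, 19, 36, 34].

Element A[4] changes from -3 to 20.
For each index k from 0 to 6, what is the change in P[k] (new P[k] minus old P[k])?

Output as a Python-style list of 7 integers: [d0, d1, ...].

Element change: A[4] -3 -> 20, delta = 23
For k < 4: P[k] unchanged, delta_P[k] = 0
For k >= 4: P[k] shifts by exactly 23
Delta array: [0, 0, 0, 0, 23, 23, 23]

Answer: [0, 0, 0, 0, 23, 23, 23]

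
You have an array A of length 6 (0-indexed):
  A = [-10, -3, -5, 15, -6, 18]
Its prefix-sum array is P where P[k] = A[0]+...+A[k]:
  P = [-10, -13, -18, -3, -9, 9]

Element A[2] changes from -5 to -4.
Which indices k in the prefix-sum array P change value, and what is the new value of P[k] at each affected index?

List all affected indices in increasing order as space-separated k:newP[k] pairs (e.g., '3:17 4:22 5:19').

P[k] = A[0] + ... + A[k]
P[k] includes A[2] iff k >= 2
Affected indices: 2, 3, ..., 5; delta = 1
  P[2]: -18 + 1 = -17
  P[3]: -3 + 1 = -2
  P[4]: -9 + 1 = -8
  P[5]: 9 + 1 = 10

Answer: 2:-17 3:-2 4:-8 5:10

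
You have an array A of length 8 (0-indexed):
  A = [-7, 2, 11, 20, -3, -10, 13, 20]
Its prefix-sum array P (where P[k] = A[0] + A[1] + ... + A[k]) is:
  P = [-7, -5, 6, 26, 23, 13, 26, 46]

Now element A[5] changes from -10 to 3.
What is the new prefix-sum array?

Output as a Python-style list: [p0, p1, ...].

Answer: [-7, -5, 6, 26, 23, 26, 39, 59]

Derivation:
Change: A[5] -10 -> 3, delta = 13
P[k] for k < 5: unchanged (A[5] not included)
P[k] for k >= 5: shift by delta = 13
  P[0] = -7 + 0 = -7
  P[1] = -5 + 0 = -5
  P[2] = 6 + 0 = 6
  P[3] = 26 + 0 = 26
  P[4] = 23 + 0 = 23
  P[5] = 13 + 13 = 26
  P[6] = 26 + 13 = 39
  P[7] = 46 + 13 = 59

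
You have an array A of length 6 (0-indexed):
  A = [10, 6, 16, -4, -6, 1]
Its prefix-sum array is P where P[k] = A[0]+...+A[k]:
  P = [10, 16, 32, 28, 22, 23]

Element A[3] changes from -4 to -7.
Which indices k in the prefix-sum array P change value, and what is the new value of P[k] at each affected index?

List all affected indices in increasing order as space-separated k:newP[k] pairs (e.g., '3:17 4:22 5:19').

Answer: 3:25 4:19 5:20

Derivation:
P[k] = A[0] + ... + A[k]
P[k] includes A[3] iff k >= 3
Affected indices: 3, 4, ..., 5; delta = -3
  P[3]: 28 + -3 = 25
  P[4]: 22 + -3 = 19
  P[5]: 23 + -3 = 20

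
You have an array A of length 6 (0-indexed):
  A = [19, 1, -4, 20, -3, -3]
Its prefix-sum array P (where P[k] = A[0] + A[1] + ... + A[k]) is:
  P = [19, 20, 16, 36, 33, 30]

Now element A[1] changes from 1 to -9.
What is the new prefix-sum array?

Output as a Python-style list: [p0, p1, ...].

Answer: [19, 10, 6, 26, 23, 20]

Derivation:
Change: A[1] 1 -> -9, delta = -10
P[k] for k < 1: unchanged (A[1] not included)
P[k] for k >= 1: shift by delta = -10
  P[0] = 19 + 0 = 19
  P[1] = 20 + -10 = 10
  P[2] = 16 + -10 = 6
  P[3] = 36 + -10 = 26
  P[4] = 33 + -10 = 23
  P[5] = 30 + -10 = 20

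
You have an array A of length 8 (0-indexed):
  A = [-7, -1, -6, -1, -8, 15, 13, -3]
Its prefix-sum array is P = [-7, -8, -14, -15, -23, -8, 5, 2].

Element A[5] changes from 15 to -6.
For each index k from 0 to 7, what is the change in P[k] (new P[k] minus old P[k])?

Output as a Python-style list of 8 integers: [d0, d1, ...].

Element change: A[5] 15 -> -6, delta = -21
For k < 5: P[k] unchanged, delta_P[k] = 0
For k >= 5: P[k] shifts by exactly -21
Delta array: [0, 0, 0, 0, 0, -21, -21, -21]

Answer: [0, 0, 0, 0, 0, -21, -21, -21]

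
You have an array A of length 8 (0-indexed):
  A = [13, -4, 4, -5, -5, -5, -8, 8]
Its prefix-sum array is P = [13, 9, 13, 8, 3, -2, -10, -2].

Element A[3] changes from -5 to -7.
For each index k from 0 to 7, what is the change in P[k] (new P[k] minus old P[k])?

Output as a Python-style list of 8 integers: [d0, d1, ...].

Element change: A[3] -5 -> -7, delta = -2
For k < 3: P[k] unchanged, delta_P[k] = 0
For k >= 3: P[k] shifts by exactly -2
Delta array: [0, 0, 0, -2, -2, -2, -2, -2]

Answer: [0, 0, 0, -2, -2, -2, -2, -2]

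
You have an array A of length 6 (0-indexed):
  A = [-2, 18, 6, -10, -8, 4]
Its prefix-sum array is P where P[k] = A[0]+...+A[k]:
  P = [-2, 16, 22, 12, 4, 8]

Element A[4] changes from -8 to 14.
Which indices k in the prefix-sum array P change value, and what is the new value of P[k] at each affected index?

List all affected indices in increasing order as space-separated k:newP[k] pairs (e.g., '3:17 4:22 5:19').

P[k] = A[0] + ... + A[k]
P[k] includes A[4] iff k >= 4
Affected indices: 4, 5, ..., 5; delta = 22
  P[4]: 4 + 22 = 26
  P[5]: 8 + 22 = 30

Answer: 4:26 5:30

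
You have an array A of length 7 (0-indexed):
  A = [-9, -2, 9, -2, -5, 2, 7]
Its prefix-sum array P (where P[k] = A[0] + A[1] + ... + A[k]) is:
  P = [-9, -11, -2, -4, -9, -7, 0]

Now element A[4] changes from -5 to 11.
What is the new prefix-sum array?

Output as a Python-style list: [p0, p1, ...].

Answer: [-9, -11, -2, -4, 7, 9, 16]

Derivation:
Change: A[4] -5 -> 11, delta = 16
P[k] for k < 4: unchanged (A[4] not included)
P[k] for k >= 4: shift by delta = 16
  P[0] = -9 + 0 = -9
  P[1] = -11 + 0 = -11
  P[2] = -2 + 0 = -2
  P[3] = -4 + 0 = -4
  P[4] = -9 + 16 = 7
  P[5] = -7 + 16 = 9
  P[6] = 0 + 16 = 16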